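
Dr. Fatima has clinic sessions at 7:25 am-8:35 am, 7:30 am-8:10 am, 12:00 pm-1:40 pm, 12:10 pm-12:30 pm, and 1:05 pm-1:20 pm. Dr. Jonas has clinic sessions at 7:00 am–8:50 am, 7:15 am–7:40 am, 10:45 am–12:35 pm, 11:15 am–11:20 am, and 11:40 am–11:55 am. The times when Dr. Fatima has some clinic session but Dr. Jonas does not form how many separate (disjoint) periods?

A, merged: 7:25 am–8:35 am, 12:00 pm–1:40 pm.
B, merged: 7:00 am–8:50 am, 10:45 am–12:35 pm.
A \ B = 12:35 pm–1:40 pm.
That is 1 disjoint piece.

1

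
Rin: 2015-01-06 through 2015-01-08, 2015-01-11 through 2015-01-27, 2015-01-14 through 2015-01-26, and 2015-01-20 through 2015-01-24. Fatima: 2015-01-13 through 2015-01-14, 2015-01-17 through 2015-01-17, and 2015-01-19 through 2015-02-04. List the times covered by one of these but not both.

A, merged: 2015-01-06 through 2015-01-08, 2015-01-11 through 2015-01-27.
A \ B = 2015-01-06 through 2015-01-08, 2015-01-11 through 2015-01-12, 2015-01-15 through 2015-01-16, 2015-01-18 through 2015-01-18.
B \ A = 2015-01-28 through 2015-02-04.
Union of the two gives the symmetric difference.

2015-01-06 through 2015-01-08, 2015-01-11 through 2015-01-12, 2015-01-15 through 2015-01-16, 2015-01-18 through 2015-01-18, 2015-01-28 through 2015-02-04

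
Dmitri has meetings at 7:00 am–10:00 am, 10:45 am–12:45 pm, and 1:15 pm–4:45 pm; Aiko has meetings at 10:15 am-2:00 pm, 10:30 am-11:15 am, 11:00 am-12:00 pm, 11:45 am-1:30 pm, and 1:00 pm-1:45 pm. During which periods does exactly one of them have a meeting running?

B, merged: 10:15 am–2:00 pm.
A but not B: 7:00 am–10:00 am, 2:00 pm–4:45 pm.
B but not A: 10:15 am–10:45 am, 12:45 pm–1:15 pm.
Combining gives A △ B.

7:00 am–10:00 am, 10:15 am–10:45 am, 12:45 pm–1:15 pm, 2:00 pm–4:45 pm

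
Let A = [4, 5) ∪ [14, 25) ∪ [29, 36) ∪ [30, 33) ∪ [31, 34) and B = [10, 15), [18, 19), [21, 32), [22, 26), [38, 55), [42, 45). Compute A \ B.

First set merges to [4, 5), [14, 25), [29, 36).
Second set merges to [10, 15), [18, 19), [21, 32), [38, 55).
[4, 5) is untouched.
[14, 25) with B removed leaves [15, 18), [19, 21).
[29, 36) with B removed leaves [32, 36).

[4, 5) ∪ [15, 18) ∪ [19, 21) ∪ [32, 36)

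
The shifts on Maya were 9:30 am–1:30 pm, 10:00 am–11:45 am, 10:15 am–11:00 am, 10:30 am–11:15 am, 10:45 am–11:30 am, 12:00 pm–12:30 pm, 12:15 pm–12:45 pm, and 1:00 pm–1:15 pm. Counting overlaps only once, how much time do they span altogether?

4 h

Merged: 9:30 am–1:30 pm.
Length: 4 h.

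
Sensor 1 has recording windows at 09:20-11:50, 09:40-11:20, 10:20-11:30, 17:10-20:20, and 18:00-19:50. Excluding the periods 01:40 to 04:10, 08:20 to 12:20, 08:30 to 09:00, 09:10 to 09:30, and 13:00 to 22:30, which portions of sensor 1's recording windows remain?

First set merges to 09:20–11:50, 17:10–20:20.
Second set merges to 01:40–04:10, 08:20–12:20, 13:00–22:30.
09:20–11:50: fully covered by B → removed.
17:10–20:20: fully covered by B → removed.

none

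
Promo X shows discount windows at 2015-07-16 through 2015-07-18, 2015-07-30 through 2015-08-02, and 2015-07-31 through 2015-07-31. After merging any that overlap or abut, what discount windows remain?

2015-07-16 through 2015-07-18, 2015-07-30 through 2015-08-02

2015-07-30 through 2015-08-02 is disjoint → start new block.
2015-07-31 through 2015-07-31 overlaps/touches 2015-07-30 through 2015-08-02 → extend to 2015-07-30 through 2015-08-02.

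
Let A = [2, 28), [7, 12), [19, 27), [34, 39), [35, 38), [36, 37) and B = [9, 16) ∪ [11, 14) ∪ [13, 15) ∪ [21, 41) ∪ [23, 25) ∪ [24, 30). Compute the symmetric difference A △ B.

[2, 9) ∪ [16, 21) ∪ [28, 34) ∪ [39, 41)

A, merged: [2, 28), [34, 39).
B, merged: [9, 16), [21, 41).
Only in the first: [2, 9), [16, 21).
Only in the second: [28, 34), [39, 41).
Together these are the periods covered by exactly one.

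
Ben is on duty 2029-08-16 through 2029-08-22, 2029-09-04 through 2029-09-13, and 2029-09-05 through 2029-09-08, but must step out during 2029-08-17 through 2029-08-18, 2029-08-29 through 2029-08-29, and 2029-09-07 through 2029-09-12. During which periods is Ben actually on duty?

A, merged: 2029-08-16 through 2029-08-22, 2029-09-04 through 2029-09-13.
2029-08-16 through 2029-08-22 \ B = 2029-08-16 through 2029-08-16, 2029-08-19 through 2029-08-22.
2029-09-04 through 2029-09-13 \ B = 2029-09-04 through 2029-09-06, 2029-09-13 through 2029-09-13.

2029-08-16 through 2029-08-16, 2029-08-19 through 2029-08-22, 2029-09-04 through 2029-09-06, 2029-09-13 through 2029-09-13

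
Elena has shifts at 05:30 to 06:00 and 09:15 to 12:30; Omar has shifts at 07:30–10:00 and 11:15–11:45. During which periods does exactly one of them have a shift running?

Only in the first: 05:30-06:00, 10:00-11:15, 11:45-12:30.
Only in the second: 07:30-09:15.
Together these are the periods covered by exactly one.

05:30-06:00, 07:30-09:15, 10:00-11:15, 11:45-12:30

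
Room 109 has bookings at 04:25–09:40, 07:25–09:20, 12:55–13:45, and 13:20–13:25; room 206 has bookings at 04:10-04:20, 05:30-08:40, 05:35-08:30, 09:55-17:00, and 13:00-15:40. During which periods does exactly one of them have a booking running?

Merge the first list: 04:25-09:40, 12:55-13:45.
Merge the second list: 04:10-04:20, 05:30-08:40, 09:55-17:00.
Only in the first: 04:25-05:30, 08:40-09:40.
Only in the second: 04:10-04:20, 09:55-12:55, 13:45-17:00.
Together these are the periods covered by exactly one.

04:10-04:20, 04:25-05:30, 08:40-09:40, 09:55-12:55, 13:45-17:00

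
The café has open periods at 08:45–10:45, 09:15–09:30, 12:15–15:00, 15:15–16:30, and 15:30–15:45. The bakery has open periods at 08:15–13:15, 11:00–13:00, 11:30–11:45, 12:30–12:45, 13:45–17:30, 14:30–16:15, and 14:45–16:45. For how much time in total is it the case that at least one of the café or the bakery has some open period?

A, merged: 08:45-10:45, 12:15-15:00, 15:15-16:30.
B, merged: 08:15-13:15, 13:45-17:30.
A ∪ B = 08:15-17:30.
Total: 9 h 15 min.

9 h 15 min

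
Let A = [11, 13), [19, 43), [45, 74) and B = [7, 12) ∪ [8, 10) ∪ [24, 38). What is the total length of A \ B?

40

B, merged: [7, 12), [24, 38).
A \ B = [12, 13), [19, 24), [38, 43), [45, 74).
Total: 1 + 5 + 5 + 29 = 40.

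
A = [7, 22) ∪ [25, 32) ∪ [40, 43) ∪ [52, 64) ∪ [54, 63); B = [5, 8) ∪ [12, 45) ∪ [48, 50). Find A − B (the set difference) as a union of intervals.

A, merged: [7, 22), [25, 32), [40, 43), [52, 64).
[7, 22) \ B = [8, 12).
[25, 32): entirely removed.
[40, 43): entirely removed.
[52, 64): nothing removed.

[8, 12) ∪ [52, 64)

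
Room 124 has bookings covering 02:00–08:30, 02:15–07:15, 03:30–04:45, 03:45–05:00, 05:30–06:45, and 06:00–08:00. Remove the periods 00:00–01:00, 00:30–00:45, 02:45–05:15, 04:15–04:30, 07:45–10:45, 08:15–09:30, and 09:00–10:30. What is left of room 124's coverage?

02:00–02:45, 05:15–07:45

Merge the first list: 02:00–08:30.
Merge the second list: 00:00–01:00, 02:45–05:15, 07:45–10:45.
02:00–08:30 minus B → 02:00–02:45, 05:15–07:45.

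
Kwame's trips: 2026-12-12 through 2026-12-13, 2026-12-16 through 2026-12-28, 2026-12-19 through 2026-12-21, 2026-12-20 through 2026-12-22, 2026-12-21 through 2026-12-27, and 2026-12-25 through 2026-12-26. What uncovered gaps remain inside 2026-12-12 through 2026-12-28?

After merging, the occupied span is 2026-12-12 through 2026-12-13, 2026-12-16 through 2026-12-28.
Uncovered inside 2026-12-12 through 2026-12-28: 2026-12-14 through 2026-12-15.

2026-12-14 through 2026-12-15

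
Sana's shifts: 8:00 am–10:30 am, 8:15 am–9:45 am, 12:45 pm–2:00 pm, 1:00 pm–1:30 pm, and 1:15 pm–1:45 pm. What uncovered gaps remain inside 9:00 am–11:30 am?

10:30 am–11:30 am

After merging, the occupied span is 8:00 am–10:30 am, 12:45 pm–2:00 pm.
Gaps within 9:00 am–11:30 am: 10:30 am–11:30 am.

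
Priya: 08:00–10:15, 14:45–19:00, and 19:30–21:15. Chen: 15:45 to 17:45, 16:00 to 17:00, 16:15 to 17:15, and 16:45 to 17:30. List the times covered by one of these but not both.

08:00–10:15, 14:45–15:45, 17:45–19:00, 19:30–21:15

B, merged: 15:45–17:45.
A \ B = 08:00–10:15, 14:45–15:45, 17:45–19:00, 19:30–21:15.
B \ A = none.
Union of the two gives the symmetric difference.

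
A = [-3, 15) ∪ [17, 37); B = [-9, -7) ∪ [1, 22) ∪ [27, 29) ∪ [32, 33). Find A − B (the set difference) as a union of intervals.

[-3, 1) ∪ [22, 27) ∪ [29, 32) ∪ [33, 37)

[-3, 15) with B removed leaves [-3, 1).
[17, 37) with B removed leaves [22, 27), [29, 32), [33, 37).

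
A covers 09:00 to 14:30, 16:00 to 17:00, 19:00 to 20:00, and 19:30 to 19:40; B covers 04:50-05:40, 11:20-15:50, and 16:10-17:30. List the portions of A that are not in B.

09:00–11:20, 16:00–16:10, 19:00–20:00

First set merges to 09:00–14:30, 16:00–17:00, 19:00–20:00.
09:00–14:30 minus B → 09:00–11:20.
16:00–17:00 minus B → 16:00–16:10.
19:00–20:00: no B overlap → unchanged.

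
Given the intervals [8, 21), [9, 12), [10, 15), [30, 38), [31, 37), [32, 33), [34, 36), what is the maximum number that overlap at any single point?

At 10, 3 of the intervals are simultaneously active.
No point has more.

3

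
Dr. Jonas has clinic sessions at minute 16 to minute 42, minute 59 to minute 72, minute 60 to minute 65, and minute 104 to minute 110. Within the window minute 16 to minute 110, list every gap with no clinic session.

minute 42 to minute 59, minute 72 to minute 104

Covered (merged): minute 16 to minute 42, minute 59 to minute 72, minute 104 to minute 110.
Uncovered inside minute 16 to minute 110: minute 42 to minute 59, minute 72 to minute 104.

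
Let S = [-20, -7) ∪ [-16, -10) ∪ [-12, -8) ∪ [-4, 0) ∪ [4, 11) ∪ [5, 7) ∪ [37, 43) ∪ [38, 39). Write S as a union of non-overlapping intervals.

[-20, -7) ∪ [-4, 0) ∪ [4, 11) ∪ [37, 43)

[-16, -10) overlaps/touches [-20, -7) → extend to [-20, -7).
[-12, -8) overlaps/touches [-20, -7) → extend to [-20, -7).
[-4, 0) is disjoint → start new block.
[4, 11) is disjoint → start new block.
[5, 7) overlaps/touches [4, 11) → extend to [4, 11).
[37, 43) is disjoint → start new block.
[38, 39) overlaps/touches [37, 43) → extend to [37, 43).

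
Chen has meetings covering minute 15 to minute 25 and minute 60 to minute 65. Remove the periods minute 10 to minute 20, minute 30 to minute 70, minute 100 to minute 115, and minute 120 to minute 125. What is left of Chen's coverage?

minute 20 to minute 25

minute 15 to minute 25 minus B → minute 20 to minute 25.
minute 60 to minute 65: fully covered by B → removed.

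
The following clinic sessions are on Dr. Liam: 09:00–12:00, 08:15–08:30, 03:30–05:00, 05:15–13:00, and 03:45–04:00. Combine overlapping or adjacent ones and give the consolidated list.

Sort by start: 03:30–05:00, 03:45–04:00, 05:15–13:00, 08:15–08:30, 09:00–12:00.
03:45–04:00 overlaps/touches 03:30–05:00 → extend to 03:30–05:00.
05:15–13:00 is disjoint → start new block.
08:15–08:30 overlaps/touches 05:15–13:00 → extend to 05:15–13:00.
09:00–12:00 overlaps/touches 05:15–13:00 → extend to 05:15–13:00.

03:30–05:00, 05:15–13:00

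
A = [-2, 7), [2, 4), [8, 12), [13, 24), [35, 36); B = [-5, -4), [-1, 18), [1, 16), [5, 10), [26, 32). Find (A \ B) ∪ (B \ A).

[-5, -4) ∪ [-2, -1) ∪ [7, 8) ∪ [12, 13) ∪ [18, 24) ∪ [26, 32) ∪ [35, 36)

Merge the first list: [-2, 7), [8, 12), [13, 24), [35, 36).
Merge the second list: [-5, -4), [-1, 18), [26, 32).
Only in the first: [-2, -1), [18, 24), [35, 36).
Only in the second: [-5, -4), [7, 8), [12, 13), [26, 32).
Together these are the periods covered by exactly one.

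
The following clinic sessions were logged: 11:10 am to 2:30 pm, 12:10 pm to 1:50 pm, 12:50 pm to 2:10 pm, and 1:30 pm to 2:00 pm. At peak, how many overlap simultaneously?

4

At 1:30 pm, 4 of the intervals are simultaneously active.
No point has more.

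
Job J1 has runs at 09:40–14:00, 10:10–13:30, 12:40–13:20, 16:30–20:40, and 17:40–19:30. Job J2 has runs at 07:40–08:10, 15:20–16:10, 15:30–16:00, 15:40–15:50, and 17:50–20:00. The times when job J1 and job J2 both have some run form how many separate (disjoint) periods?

A, merged: 09:40–14:00, 16:30–20:40.
B, merged: 07:40–08:10, 15:20–16:10, 17:50–20:00.
A ∩ B = 17:50–20:00.
That is 1 disjoint piece.

1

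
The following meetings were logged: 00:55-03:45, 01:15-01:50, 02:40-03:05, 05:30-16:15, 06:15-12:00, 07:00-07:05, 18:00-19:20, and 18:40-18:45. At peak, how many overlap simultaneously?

3

At 07:00, 3 of the intervals are simultaneously active.
No point has more.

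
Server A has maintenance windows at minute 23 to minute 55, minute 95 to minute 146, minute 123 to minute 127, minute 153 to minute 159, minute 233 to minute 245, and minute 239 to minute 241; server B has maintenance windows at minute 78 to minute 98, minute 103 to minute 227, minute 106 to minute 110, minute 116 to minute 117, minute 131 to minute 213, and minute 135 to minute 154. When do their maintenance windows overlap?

minute 95 to minute 98, minute 103 to minute 146, minute 153 to minute 159

Merge the first list: minute 23 to minute 55, minute 95 to minute 146, minute 153 to minute 159, minute 233 to minute 245.
Merge the second list: minute 78 to minute 98, minute 103 to minute 227.
minute 23 to minute 55 falls entirely outside B.
minute 95 to minute 146 overlaps B on minute 95 to minute 98, minute 103 to minute 146.
minute 153 to minute 159 overlaps B on minute 153 to minute 159.
minute 233 to minute 245 falls entirely outside B.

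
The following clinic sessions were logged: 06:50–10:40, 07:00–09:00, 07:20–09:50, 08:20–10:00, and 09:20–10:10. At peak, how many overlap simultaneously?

At 08:20, 4 of the intervals are simultaneously active.
No point has more.

4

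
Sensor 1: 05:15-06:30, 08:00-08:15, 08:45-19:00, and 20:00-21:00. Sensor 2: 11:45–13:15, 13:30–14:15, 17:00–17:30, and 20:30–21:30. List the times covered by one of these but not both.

05:15–06:30, 08:00–08:15, 08:45–11:45, 13:15–13:30, 14:15–17:00, 17:30–19:00, 20:00–20:30, 21:00–21:30

Only in the first: 05:15–06:30, 08:00–08:15, 08:45–11:45, 13:15–13:30, 14:15–17:00, 17:30–19:00, 20:00–20:30.
Only in the second: 21:00–21:30.
Together these are the periods covered by exactly one.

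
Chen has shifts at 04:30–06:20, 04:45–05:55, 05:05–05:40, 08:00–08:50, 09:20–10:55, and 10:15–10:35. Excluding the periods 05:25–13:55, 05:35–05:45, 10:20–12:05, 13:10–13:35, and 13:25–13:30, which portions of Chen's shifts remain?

04:30–05:25

First set merges to 04:30–06:20, 08:00–08:50, 09:20–10:55.
Second set merges to 05:25–13:55.
04:30–06:20 with B removed leaves 04:30–05:25.
08:00–08:50 lies entirely inside B → drops out.
09:20–10:55 lies entirely inside B → drops out.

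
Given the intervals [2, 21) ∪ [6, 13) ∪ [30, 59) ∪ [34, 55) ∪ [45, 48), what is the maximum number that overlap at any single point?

At 45, 3 of the intervals are simultaneously active.
No point has more.

3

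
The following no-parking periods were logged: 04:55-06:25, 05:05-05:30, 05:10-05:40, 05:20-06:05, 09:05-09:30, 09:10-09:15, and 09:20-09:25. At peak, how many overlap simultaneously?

4

Sweep endpoints in order; track running count of active intervals.
Peak of 4 reached at 05:20.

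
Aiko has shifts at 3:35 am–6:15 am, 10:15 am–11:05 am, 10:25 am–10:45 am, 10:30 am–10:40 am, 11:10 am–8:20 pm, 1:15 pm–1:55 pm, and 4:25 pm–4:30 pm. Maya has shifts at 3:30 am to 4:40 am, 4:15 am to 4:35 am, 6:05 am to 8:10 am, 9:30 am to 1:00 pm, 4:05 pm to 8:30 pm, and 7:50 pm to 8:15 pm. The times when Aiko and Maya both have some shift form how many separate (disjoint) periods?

5

First set merges to 3:35 am–6:15 am, 10:15 am–11:05 am, 11:10 am–8:20 pm.
Second set merges to 3:30 am–4:40 am, 6:05 am–8:10 am, 9:30 am–1:00 pm, 4:05 pm–8:30 pm.
A ∩ B = 3:35 am–4:40 am, 6:05 am–6:15 am, 10:15 am–11:05 am, 11:10 am–1:00 pm, 4:05 pm–8:20 pm.
That is 5 disjoint pieces.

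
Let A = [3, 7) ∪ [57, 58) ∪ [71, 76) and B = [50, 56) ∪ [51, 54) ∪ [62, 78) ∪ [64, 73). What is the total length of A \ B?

Merge the second list: [50, 56), [62, 78).
A \ B = [3, 7), [57, 58).
Total: 4 + 1 = 5.

5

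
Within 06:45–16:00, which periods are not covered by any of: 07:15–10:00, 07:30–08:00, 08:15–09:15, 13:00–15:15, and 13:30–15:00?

The merged coverage is 07:15-10:00, 13:00-15:15.
Complement within 06:45-16:00: 06:45-07:15, 10:00-13:00, 15:15-16:00.

06:45-07:15, 10:00-13:00, 15:15-16:00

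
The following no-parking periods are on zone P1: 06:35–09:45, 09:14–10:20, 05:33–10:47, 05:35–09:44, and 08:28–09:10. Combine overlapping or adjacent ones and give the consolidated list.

05:33–10:47

Sort by start: 05:33–10:47, 05:35–09:44, 06:35–09:45, 08:28–09:10, 09:14–10:20.
05:35–09:44 overlaps/touches 05:33–10:47 → extend to 05:33–10:47.
06:35–09:45 overlaps/touches 05:33–10:47 → extend to 05:33–10:47.
08:28–09:10 overlaps/touches 05:33–10:47 → extend to 05:33–10:47.
09:14–10:20 overlaps/touches 05:33–10:47 → extend to 05:33–10:47.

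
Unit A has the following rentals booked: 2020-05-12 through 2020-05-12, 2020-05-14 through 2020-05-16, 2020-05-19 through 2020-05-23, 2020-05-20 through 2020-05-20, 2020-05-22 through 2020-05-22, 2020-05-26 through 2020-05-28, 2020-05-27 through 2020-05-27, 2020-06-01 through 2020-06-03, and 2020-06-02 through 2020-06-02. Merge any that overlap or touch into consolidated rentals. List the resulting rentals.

2020-05-12 through 2020-05-12, 2020-05-14 through 2020-05-16, 2020-05-19 through 2020-05-23, 2020-05-26 through 2020-05-28, 2020-06-01 through 2020-06-03

2020-05-14 through 2020-05-16 is disjoint → start new block.
2020-05-19 through 2020-05-23 is disjoint → start new block.
2020-05-20 through 2020-05-20 overlaps/touches 2020-05-19 through 2020-05-23 → extend to 2020-05-19 through 2020-05-23.
2020-05-22 through 2020-05-22 overlaps/touches 2020-05-19 through 2020-05-23 → extend to 2020-05-19 through 2020-05-23.
2020-05-26 through 2020-05-28 is disjoint → start new block.
2020-05-27 through 2020-05-27 overlaps/touches 2020-05-26 through 2020-05-28 → extend to 2020-05-26 through 2020-05-28.
2020-06-01 through 2020-06-03 is disjoint → start new block.
2020-06-02 through 2020-06-02 overlaps/touches 2020-06-01 through 2020-06-03 → extend to 2020-06-01 through 2020-06-03.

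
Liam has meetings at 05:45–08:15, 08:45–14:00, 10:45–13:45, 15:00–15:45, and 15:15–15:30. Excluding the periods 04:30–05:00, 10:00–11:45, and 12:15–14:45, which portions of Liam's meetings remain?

05:45–08:15, 08:45–10:00, 11:45–12:15, 15:00–15:45

Merge the first list: 05:45–08:15, 08:45–14:00, 15:00–15:45.
05:45–08:15: nothing removed.
08:45–14:00 \ B = 08:45–10:00, 11:45–12:15.
15:00–15:45: nothing removed.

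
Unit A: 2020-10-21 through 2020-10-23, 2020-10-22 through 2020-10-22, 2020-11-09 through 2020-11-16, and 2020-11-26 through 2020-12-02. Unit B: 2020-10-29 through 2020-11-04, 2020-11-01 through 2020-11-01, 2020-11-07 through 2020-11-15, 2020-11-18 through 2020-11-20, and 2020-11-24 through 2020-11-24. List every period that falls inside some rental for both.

2020-11-09 through 2020-11-15

First set merges to 2020-10-21 through 2020-10-23, 2020-11-09 through 2020-11-16, 2020-11-26 through 2020-12-02.
Second set merges to 2020-10-29 through 2020-11-04, 2020-11-07 through 2020-11-15, 2020-11-18 through 2020-11-20, 2020-11-24 through 2020-11-24.
2020-10-21 through 2020-10-23 falls entirely outside B.
2020-11-09 through 2020-11-16 overlaps B on 2020-11-09 through 2020-11-15.
2020-11-26 through 2020-12-02 falls entirely outside B.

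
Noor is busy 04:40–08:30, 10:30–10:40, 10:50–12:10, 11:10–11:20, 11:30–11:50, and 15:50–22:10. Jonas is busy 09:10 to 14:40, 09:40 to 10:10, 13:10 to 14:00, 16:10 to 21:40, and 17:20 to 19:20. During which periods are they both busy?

10:30–10:40, 10:50–12:10, 16:10–21:40

A, merged: 04:40–08:30, 10:30–10:40, 10:50–12:10, 15:50–22:10.
B, merged: 09:10–14:40, 16:10–21:40.
04:40–08:30: no overlap with the second set.
10:30–10:40 meets the second set on 10:30–10:40.
10:50–12:10 meets the second set on 10:50–12:10.
15:50–22:10 meets the second set on 16:10–21:40.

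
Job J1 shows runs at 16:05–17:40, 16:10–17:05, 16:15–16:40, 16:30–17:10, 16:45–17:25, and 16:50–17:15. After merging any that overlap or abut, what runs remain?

16:10-17:05 overlaps/touches 16:05-17:40 → extend to 16:05-17:40.
16:15-16:40 overlaps/touches 16:05-17:40 → extend to 16:05-17:40.
16:30-17:10 overlaps/touches 16:05-17:40 → extend to 16:05-17:40.
16:45-17:25 overlaps/touches 16:05-17:40 → extend to 16:05-17:40.
16:50-17:15 overlaps/touches 16:05-17:40 → extend to 16:05-17:40.

16:05-17:40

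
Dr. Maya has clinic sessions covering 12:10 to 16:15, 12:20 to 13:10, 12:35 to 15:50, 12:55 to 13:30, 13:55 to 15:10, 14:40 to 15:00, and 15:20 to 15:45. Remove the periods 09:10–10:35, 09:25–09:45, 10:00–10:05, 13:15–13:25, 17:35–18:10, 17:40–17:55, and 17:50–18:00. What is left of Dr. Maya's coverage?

A, merged: 12:10–16:15.
B, merged: 09:10–10:35, 13:15–13:25, 17:35–18:10.
12:10–16:15 minus B → 12:10–13:15, 13:25–16:15.

12:10–13:15, 13:25–16:15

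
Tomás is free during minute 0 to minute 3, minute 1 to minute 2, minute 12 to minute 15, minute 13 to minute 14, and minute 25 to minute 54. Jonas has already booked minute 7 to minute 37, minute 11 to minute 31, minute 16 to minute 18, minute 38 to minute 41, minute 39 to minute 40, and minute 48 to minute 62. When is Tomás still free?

minute 0 to minute 3, minute 37 to minute 38, minute 41 to minute 48

A, merged: minute 0 to minute 3, minute 12 to minute 15, minute 25 to minute 54.
B, merged: minute 7 to minute 37, minute 38 to minute 41, minute 48 to minute 62.
minute 0 to minute 3: nothing removed.
minute 12 to minute 15: entirely removed.
minute 25 to minute 54 \ B = minute 37 to minute 38, minute 41 to minute 48.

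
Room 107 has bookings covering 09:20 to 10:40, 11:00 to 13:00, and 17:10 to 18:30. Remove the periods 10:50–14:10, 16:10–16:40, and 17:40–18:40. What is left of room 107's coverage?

09:20–10:40, 17:10–17:40

09:20–10:40: no B overlap → unchanged.
11:00–13:00: fully covered by B → removed.
17:10–18:30 minus B → 17:10–17:40.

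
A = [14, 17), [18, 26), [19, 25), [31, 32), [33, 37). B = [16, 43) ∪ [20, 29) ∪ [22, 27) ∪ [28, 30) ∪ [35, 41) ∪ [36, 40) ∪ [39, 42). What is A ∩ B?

[16, 17) ∪ [18, 26) ∪ [31, 32) ∪ [33, 37)

A, merged: [14, 17), [18, 26), [31, 32), [33, 37).
B, merged: [16, 43).
[14, 17) meets the second set on [16, 17).
[18, 26) meets the second set on [18, 26).
[31, 32) meets the second set on [31, 32).
[33, 37) meets the second set on [33, 37).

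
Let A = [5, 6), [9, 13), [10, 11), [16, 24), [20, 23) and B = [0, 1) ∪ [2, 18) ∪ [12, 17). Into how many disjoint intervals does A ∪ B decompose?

2

A, merged: [5, 6), [9, 13), [16, 24).
B, merged: [0, 1), [2, 18).
A ∪ B = [0, 1), [2, 24).
That is 2 disjoint pieces.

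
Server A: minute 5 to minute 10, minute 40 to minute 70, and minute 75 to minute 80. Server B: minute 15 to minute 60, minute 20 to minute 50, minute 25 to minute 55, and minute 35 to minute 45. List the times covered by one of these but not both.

Merge the second list: minute 15 to minute 60.
A but not B: minute 5 to minute 10, minute 60 to minute 70, minute 75 to minute 80.
B but not A: minute 15 to minute 40.
Combining gives A △ B.

minute 5 to minute 10, minute 15 to minute 40, minute 60 to minute 70, minute 75 to minute 80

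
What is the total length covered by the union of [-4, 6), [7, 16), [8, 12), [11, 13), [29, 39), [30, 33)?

Merged: [-4, 6), [7, 16), [29, 39).
Lengths: 10 + 9 + 10 = 29.

29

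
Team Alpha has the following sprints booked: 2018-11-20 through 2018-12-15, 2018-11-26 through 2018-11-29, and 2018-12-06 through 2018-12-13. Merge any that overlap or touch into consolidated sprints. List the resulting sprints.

2018-11-20 through 2018-12-15

2018-11-26 through 2018-11-29 overlaps/touches 2018-11-20 through 2018-12-15 → extend to 2018-11-20 through 2018-12-15.
2018-12-06 through 2018-12-13 overlaps/touches 2018-11-20 through 2018-12-15 → extend to 2018-11-20 through 2018-12-15.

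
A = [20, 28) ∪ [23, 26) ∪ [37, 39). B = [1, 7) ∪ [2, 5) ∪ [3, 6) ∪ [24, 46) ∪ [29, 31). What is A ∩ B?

A, merged: [20, 28), [37, 39).
B, merged: [1, 7), [24, 46).
[20, 28) meets the second set on [24, 28).
[37, 39) meets the second set on [37, 39).

[24, 28) ∪ [37, 39)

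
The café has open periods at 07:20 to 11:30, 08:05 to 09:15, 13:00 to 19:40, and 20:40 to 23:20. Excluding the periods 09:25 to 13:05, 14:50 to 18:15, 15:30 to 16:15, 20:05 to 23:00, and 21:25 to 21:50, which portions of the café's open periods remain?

07:20-09:25, 13:05-14:50, 18:15-19:40, 23:00-23:20

Merge the first list: 07:20-11:30, 13:00-19:40, 20:40-23:20.
Merge the second list: 09:25-13:05, 14:50-18:15, 20:05-23:00.
07:20-11:30 minus B → 07:20-09:25.
13:00-19:40 minus B → 13:05-14:50, 18:15-19:40.
20:40-23:20 minus B → 23:00-23:20.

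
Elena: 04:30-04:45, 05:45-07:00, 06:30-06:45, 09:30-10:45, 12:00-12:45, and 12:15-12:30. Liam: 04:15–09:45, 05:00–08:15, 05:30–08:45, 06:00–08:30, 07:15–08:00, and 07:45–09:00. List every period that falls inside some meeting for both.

04:30–04:45, 05:45–07:00, 09:30–09:45

A, merged: 04:30–04:45, 05:45–07:00, 09:30–10:45, 12:00–12:45.
B, merged: 04:15–09:45.
04:30–04:45 overlaps B on 04:30–04:45.
05:45–07:00 overlaps B on 05:45–07:00.
09:30–10:45 overlaps B on 09:30–09:45.
12:00–12:45 falls entirely outside B.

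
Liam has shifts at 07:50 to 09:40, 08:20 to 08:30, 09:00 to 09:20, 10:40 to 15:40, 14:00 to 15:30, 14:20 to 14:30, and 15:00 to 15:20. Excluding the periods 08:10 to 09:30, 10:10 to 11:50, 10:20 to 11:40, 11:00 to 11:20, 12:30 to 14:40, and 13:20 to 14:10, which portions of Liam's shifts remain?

A, merged: 07:50–09:40, 10:40–15:40.
B, merged: 08:10–09:30, 10:10–11:50, 12:30–14:40.
07:50–09:40 minus B → 07:50–08:10, 09:30–09:40.
10:40–15:40 minus B → 11:50–12:30, 14:40–15:40.

07:50–08:10, 09:30–09:40, 11:50–12:30, 14:40–15:40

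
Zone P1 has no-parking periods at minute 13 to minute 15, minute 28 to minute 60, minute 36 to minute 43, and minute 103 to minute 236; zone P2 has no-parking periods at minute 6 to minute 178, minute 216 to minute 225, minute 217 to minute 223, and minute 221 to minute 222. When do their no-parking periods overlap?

First set merges to minute 13 to minute 15, minute 28 to minute 60, minute 103 to minute 236.
Second set merges to minute 6 to minute 178, minute 216 to minute 225.
minute 13 to minute 15 meets the second set on minute 13 to minute 15.
minute 28 to minute 60 meets the second set on minute 28 to minute 60.
minute 103 to minute 236 meets the second set on minute 103 to minute 178, minute 216 to minute 225.

minute 13 to minute 15, minute 28 to minute 60, minute 103 to minute 178, minute 216 to minute 225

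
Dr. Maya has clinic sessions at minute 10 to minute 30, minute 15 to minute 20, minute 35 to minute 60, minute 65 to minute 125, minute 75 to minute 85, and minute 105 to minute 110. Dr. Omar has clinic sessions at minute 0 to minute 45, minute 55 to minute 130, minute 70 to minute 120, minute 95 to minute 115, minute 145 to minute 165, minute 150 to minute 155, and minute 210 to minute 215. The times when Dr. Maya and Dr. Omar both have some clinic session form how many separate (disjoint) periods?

First set merges to minute 10 to minute 30, minute 35 to minute 60, minute 65 to minute 125.
Second set merges to minute 0 to minute 45, minute 55 to minute 130, minute 145 to minute 165, minute 210 to minute 215.
A ∩ B = minute 10 to minute 30, minute 35 to minute 45, minute 55 to minute 60, minute 65 to minute 125.
That is 4 disjoint pieces.

4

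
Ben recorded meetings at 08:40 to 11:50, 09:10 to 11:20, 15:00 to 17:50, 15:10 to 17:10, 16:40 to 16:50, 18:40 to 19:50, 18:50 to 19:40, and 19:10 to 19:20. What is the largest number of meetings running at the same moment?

Walk the sorted start/end points keeping a running depth.
The depth first hits 3 at 16:40.

3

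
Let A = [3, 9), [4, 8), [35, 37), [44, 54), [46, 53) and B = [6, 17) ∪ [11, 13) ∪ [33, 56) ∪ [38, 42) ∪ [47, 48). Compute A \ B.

[3, 6)

A, merged: [3, 9), [35, 37), [44, 54).
B, merged: [6, 17), [33, 56).
[3, 9) \ B = [3, 6).
[35, 37): entirely removed.
[44, 54): entirely removed.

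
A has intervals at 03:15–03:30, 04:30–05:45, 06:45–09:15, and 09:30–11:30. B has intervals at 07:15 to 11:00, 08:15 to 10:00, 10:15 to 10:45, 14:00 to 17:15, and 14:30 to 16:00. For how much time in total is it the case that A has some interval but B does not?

2 h 30 min

Second set merges to 07:15–11:00, 14:00–17:15.
A \ B = 03:15–03:30, 04:30–05:45, 06:45–07:15, 11:00–11:30.
Total: 15 min + 1 h 15 min + 30 min + 30 min = 2 h 30 min.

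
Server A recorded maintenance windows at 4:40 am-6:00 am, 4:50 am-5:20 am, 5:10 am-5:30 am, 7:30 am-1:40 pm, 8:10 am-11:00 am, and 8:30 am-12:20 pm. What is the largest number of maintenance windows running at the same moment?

At 5:10 am, 3 of the intervals are simultaneously active.
No point has more.

3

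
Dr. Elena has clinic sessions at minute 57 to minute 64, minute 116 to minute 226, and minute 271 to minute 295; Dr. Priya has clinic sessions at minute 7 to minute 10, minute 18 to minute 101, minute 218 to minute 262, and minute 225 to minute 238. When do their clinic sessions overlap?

Second set merges to minute 7 to minute 10, minute 18 to minute 101, minute 218 to minute 262.
minute 57 to minute 64 meets the second set on minute 57 to minute 64.
minute 116 to minute 226 meets the second set on minute 218 to minute 226.
minute 271 to minute 295: no overlap with the second set.

minute 57 to minute 64, minute 218 to minute 226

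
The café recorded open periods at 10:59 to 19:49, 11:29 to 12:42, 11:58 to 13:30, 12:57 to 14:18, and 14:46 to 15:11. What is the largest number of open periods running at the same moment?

3

Sweep endpoints in order; track running count of active intervals.
Peak of 3 reached at 11:58.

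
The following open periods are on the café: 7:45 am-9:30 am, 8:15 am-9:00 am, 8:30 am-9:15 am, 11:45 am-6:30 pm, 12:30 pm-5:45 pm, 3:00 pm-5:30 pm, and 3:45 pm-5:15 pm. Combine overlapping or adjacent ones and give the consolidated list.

7:45 am–9:30 am, 11:45 am–6:30 pm

8:15 am–9:00 am overlaps/touches 7:45 am–9:30 am → extend to 7:45 am–9:30 am.
8:30 am–9:15 am overlaps/touches 7:45 am–9:30 am → extend to 7:45 am–9:30 am.
11:45 am–6:30 pm is disjoint → start new block.
12:30 pm–5:45 pm overlaps/touches 11:45 am–6:30 pm → extend to 11:45 am–6:30 pm.
3:00 pm–5:30 pm overlaps/touches 11:45 am–6:30 pm → extend to 11:45 am–6:30 pm.
3:45 pm–5:15 pm overlaps/touches 11:45 am–6:30 pm → extend to 11:45 am–6:30 pm.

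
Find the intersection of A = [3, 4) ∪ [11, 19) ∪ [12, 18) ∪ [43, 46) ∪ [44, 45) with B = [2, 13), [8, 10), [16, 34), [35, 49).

[3, 4) ∪ [11, 13) ∪ [16, 19) ∪ [43, 46)

A, merged: [3, 4), [11, 19), [43, 46).
B, merged: [2, 13), [16, 34), [35, 49).
[3, 4) meets the second set on [3, 4).
[11, 19) meets the second set on [11, 13), [16, 19).
[43, 46) meets the second set on [43, 46).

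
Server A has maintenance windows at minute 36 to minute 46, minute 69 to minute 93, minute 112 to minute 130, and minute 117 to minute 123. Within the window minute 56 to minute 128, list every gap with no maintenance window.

minute 56 to minute 69, minute 93 to minute 112

Covered (merged): minute 36 to minute 46, minute 69 to minute 93, minute 112 to minute 130.
Uncovered inside minute 56 to minute 128: minute 56 to minute 69, minute 93 to minute 112.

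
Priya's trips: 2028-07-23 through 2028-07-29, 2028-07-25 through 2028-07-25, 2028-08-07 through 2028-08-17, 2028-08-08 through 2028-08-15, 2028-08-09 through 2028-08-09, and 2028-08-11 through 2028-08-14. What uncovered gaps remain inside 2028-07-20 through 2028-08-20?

After merging, the occupied span is 2028-07-23 through 2028-07-29, 2028-08-07 through 2028-08-17.
Gaps within 2028-07-20 through 2028-08-20: 2028-07-20 through 2028-07-22, 2028-07-30 through 2028-08-06, 2028-08-18 through 2028-08-20.

2028-07-20 through 2028-07-22, 2028-07-30 through 2028-08-06, 2028-08-18 through 2028-08-20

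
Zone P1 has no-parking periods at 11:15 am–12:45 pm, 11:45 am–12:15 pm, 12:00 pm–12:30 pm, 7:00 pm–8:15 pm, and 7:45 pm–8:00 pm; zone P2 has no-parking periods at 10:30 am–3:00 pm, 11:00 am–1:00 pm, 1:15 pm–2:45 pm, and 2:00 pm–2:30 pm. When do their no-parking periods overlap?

A, merged: 11:15 am–12:45 pm, 7:00 pm–8:15 pm.
B, merged: 10:30 am–3:00 pm.
11:15 am–12:45 pm overlaps B on 11:15 am–12:45 pm.
7:00 pm–8:15 pm falls entirely outside B.

11:15 am–12:45 pm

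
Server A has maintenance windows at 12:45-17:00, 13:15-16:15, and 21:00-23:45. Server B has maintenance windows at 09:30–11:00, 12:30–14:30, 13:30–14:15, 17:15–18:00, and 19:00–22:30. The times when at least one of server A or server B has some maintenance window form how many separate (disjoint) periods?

4

First set merges to 12:45-17:00, 21:00-23:45.
Second set merges to 09:30-11:00, 12:30-14:30, 17:15-18:00, 19:00-22:30.
A ∪ B = 09:30-11:00, 12:30-17:00, 17:15-18:00, 19:00-23:45.
That is 4 disjoint pieces.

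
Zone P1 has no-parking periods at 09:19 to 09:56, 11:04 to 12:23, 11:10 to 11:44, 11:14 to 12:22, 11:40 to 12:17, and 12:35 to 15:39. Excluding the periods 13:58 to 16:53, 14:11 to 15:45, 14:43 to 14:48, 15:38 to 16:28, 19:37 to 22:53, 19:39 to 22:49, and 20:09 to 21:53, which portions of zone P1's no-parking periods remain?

Merge the first list: 09:19–09:56, 11:04–12:23, 12:35–15:39.
Merge the second list: 13:58–16:53, 19:37–22:53.
09:19–09:56 is untouched.
11:04–12:23 is untouched.
12:35–15:39 with B removed leaves 12:35–13:58.

09:19–09:56, 11:04–12:23, 12:35–13:58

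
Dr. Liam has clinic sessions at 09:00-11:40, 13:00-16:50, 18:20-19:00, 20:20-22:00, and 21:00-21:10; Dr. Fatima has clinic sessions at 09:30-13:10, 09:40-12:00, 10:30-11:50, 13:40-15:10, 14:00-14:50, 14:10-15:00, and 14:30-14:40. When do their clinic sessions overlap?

09:30-11:40, 13:00-13:10, 13:40-15:10

First set merges to 09:00-11:40, 13:00-16:50, 18:20-19:00, 20:20-22:00.
Second set merges to 09:30-13:10, 13:40-15:10.
09:00-11:40 ∩ B → 09:30-11:40.
13:00-16:50 ∩ B → 13:00-13:10, 13:40-15:10.
18:20-19:00 meets no B interval.
20:20-22:00 meets no B interval.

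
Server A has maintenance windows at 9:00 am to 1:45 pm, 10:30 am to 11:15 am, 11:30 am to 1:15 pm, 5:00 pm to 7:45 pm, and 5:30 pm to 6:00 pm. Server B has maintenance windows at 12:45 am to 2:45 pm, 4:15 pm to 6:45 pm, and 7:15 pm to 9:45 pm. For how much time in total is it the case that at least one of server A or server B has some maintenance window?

First set merges to 9:00 am-1:45 pm, 5:00 pm-7:45 pm.
A ∪ B = 12:45 am-2:45 pm, 4:15 pm-9:45 pm.
Total: 14 h + 5 h 30 min = 19 h 30 min.

19 h 30 min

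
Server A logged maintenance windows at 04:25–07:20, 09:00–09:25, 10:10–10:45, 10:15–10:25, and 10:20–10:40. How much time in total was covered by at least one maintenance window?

Merged: 04:25–07:20, 09:00–09:25, 10:10–10:45.
Lengths: 2 h 55 min + 25 min + 35 min = 3 h 55 min.

3 h 55 min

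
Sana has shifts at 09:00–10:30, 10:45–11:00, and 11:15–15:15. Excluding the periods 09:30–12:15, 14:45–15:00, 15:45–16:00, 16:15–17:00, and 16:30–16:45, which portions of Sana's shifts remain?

Merge the second list: 09:30–12:15, 14:45–15:00, 15:45–16:00, 16:15–17:00.
09:00–10:30 \ B = 09:00–09:30.
10:45–11:00: entirely removed.
11:15–15:15 \ B = 12:15–14:45, 15:00–15:15.

09:00–09:30, 12:15–14:45, 15:00–15:15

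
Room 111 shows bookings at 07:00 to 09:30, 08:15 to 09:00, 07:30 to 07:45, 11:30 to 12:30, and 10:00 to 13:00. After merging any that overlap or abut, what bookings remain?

07:00–09:30, 10:00–13:00

Sort by start: 07:00–09:30, 07:30–07:45, 08:15–09:00, 10:00–13:00, 11:30–12:30.
07:30–07:45 overlaps/touches 07:00–09:30 → extend to 07:00–09:30.
08:15–09:00 overlaps/touches 07:00–09:30 → extend to 07:00–09:30.
10:00–13:00 is disjoint → start new block.
11:30–12:30 overlaps/touches 10:00–13:00 → extend to 10:00–13:00.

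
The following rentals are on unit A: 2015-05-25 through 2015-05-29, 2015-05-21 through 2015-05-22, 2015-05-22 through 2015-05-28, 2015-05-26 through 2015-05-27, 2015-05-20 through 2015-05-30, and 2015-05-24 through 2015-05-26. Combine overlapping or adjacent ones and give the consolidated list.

2015-05-20 through 2015-05-30

Sort by start: 2015-05-20 through 2015-05-30, 2015-05-21 through 2015-05-22, 2015-05-22 through 2015-05-28, 2015-05-24 through 2015-05-26, 2015-05-25 through 2015-05-29, 2015-05-26 through 2015-05-27.
2015-05-21 through 2015-05-22 overlaps/touches 2015-05-20 through 2015-05-30 → extend to 2015-05-20 through 2015-05-30.
2015-05-22 through 2015-05-28 overlaps/touches 2015-05-20 through 2015-05-30 → extend to 2015-05-20 through 2015-05-30.
2015-05-24 through 2015-05-26 overlaps/touches 2015-05-20 through 2015-05-30 → extend to 2015-05-20 through 2015-05-30.
2015-05-25 through 2015-05-29 overlaps/touches 2015-05-20 through 2015-05-30 → extend to 2015-05-20 through 2015-05-30.
2015-05-26 through 2015-05-27 overlaps/touches 2015-05-20 through 2015-05-30 → extend to 2015-05-20 through 2015-05-30.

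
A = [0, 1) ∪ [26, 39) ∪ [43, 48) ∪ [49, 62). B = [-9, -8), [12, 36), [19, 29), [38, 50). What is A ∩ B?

[26, 36) ∪ [38, 39) ∪ [43, 48) ∪ [49, 50)

B, merged: [-9, -8), [12, 36), [38, 50).
[0, 1) meets no B interval.
[26, 39) ∩ B → [26, 36), [38, 39).
[43, 48) ∩ B → [43, 48).
[49, 62) ∩ B → [49, 50).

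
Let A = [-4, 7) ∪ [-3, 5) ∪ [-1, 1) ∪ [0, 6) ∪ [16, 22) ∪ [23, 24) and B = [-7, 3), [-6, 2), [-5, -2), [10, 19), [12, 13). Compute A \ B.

[3, 7) ∪ [19, 22) ∪ [23, 24)

A, merged: [-4, 7), [16, 22), [23, 24).
B, merged: [-7, 3), [10, 19).
[-4, 7) with B removed leaves [3, 7).
[16, 22) with B removed leaves [19, 22).
[23, 24) is untouched.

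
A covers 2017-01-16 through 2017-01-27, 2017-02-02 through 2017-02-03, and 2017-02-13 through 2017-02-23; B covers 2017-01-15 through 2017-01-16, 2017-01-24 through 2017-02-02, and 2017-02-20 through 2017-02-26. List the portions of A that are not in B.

2017-01-16 through 2017-01-27 with B removed leaves 2017-01-17 through 2017-01-23.
2017-02-02 through 2017-02-03 with B removed leaves 2017-02-03 through 2017-02-03.
2017-02-13 through 2017-02-23 with B removed leaves 2017-02-13 through 2017-02-19.

2017-01-17 through 2017-01-23, 2017-02-03 through 2017-02-03, 2017-02-13 through 2017-02-19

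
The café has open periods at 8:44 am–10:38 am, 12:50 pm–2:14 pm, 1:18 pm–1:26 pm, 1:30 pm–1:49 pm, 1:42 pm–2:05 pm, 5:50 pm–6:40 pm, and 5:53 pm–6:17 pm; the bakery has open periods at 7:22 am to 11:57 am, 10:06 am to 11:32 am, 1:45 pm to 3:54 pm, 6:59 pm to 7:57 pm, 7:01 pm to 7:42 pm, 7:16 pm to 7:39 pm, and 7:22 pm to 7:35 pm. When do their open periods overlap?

8:44 am–10:38 am, 1:45 pm–2:14 pm

A, merged: 8:44 am–10:38 am, 12:50 pm–2:14 pm, 5:50 pm–6:40 pm.
B, merged: 7:22 am–11:57 am, 1:45 pm–3:54 pm, 6:59 pm–7:57 pm.
8:44 am–10:38 am ∩ B → 8:44 am–10:38 am.
12:50 pm–2:14 pm ∩ B → 1:45 pm–2:14 pm.
5:50 pm–6:40 pm meets no B interval.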